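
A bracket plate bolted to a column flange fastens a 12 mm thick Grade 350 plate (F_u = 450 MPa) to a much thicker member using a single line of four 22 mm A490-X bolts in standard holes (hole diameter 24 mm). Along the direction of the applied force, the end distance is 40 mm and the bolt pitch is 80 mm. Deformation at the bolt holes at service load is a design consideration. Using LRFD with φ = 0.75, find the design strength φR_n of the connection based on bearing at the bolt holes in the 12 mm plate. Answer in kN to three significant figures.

Per bolt r_n = 1.2 l_c t F_u ≤ 2.4 d t F_u; upper limit = 2.4 × 22 × 12 × 450 / 1000 = 285.1 kN.
Edge bolt: l_c = 40 − 24/2 = 28 mm → 1.2 × 28 × 12 × 450 / 1000 = 181.4 → r_n = 181.4 kN.
Interior bolts: l_c = 80 − 24 = 56 mm → 1.2 × 56 × 12 × 450 / 1000 = 362.9 → r_n = 285.1 kN.
R_n = 1 × 181.4 + 3 × 285.1 = 1037 kN.
Design strength φR_n = 0.75 × 1037 = 778 kN.

778 kN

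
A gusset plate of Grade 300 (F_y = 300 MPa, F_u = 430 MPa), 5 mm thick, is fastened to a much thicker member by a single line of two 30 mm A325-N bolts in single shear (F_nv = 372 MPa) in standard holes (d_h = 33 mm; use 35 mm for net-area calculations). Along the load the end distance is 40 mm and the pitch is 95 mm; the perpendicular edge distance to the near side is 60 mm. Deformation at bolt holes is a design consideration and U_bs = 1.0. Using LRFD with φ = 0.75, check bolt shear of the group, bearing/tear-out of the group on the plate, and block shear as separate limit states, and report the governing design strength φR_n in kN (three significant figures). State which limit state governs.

Bolt shear: A_b = π·30²/4 = 706.9 mm²; R_n = 372 × 706.9 × 2 × 1 / 1000 = 525.9 kN → 0.75 × 525.9 = 394 kN.
Bearing: edge l_c = 23.5, r_n = 60.63 kN; interior l_c = 62, r_n = 154.8 kN; R_n = 60.63 + 1·154.8 = 215.4 kN → 162 kN.
Block shear: A_gv = 675, A_nv = 412.5, A_nt = 212.5 mm²; R_n = min(0.6F_uA_nv, 0.6F_yA_gv) + U_bs·F_u·A_nt = 197.8 kN → 148 kN.
Block shear governs: 148 kN.

148 kN (block shear governs)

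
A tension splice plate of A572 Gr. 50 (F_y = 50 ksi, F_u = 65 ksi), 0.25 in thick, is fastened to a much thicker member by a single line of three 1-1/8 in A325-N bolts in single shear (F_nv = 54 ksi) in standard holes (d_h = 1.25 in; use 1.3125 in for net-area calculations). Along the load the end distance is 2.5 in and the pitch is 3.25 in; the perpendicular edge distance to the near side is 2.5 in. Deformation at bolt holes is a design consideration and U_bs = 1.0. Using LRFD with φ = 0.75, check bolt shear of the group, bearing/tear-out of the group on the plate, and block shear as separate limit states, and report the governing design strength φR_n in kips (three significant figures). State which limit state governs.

64.3 kips (block shear governs)

Bolt shear: A_b = π·1.125²/4 = 0.994 in²; R_n = 54 × 0.994 × 3 × 1 = 161 kips → 0.75 × 161 = 121 kips.
Bearing: edge l_c = 1.875, r_n = 36.56 kips; interior l_c = 2, r_n = 39 kips; R_n = 36.56 + 2·39 = 114.6 kips → 85.9 kips.
Block shear: A_gv = 2.25, A_nv = 1.43, A_nt = 0.4609 in²; R_n = min(0.6F_uA_nv, 0.6F_yA_gv) + U_bs·F_u·A_nt = 85.72 kips → 64.3 kips.
Block shear governs: 64.3 kips.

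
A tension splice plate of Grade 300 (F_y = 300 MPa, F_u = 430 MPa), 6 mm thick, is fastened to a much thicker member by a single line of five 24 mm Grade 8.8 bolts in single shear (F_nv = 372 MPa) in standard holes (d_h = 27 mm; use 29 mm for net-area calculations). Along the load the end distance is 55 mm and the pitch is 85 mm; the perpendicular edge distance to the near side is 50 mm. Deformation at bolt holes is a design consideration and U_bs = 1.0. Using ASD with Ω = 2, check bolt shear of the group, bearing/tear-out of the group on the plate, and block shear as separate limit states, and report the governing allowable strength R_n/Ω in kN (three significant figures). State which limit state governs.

Bolt shear: A_b = π·24²/4 = 452.4 mm²; R_n = 372 × 452.4 × 5 × 1 / 1000 = 841.4 kN → 841.4 / 2 = 421 kN.
Bearing: edge l_c = 41.5, r_n = 128.5 kN; interior l_c = 58, r_n = 148.6 kN; R_n = 128.5 + 4·148.6 = 722.9 kN → 361 kN.
Block shear: A_gv = 2370, A_nv = 1587, A_nt = 213 mm²; R_n = min(0.6F_uA_nv, 0.6F_yA_gv) + U_bs·F_u·A_nt = 501 kN → 251 kN.
Block shear governs: 251 kN.

251 kN (block shear governs)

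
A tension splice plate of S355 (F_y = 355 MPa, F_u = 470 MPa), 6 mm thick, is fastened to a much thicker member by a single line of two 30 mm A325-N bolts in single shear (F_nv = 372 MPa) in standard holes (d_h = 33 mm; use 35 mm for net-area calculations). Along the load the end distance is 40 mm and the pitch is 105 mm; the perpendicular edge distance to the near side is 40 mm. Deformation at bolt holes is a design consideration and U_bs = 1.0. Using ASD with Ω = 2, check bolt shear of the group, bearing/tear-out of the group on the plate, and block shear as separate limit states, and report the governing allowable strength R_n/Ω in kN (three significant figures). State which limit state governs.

Bolt shear: A_b = π·30²/4 = 706.9 mm²; R_n = 372 × 706.9 × 2 × 1 / 1000 = 525.9 kN → 525.9 / 2 = 263 kN.
Bearing: edge l_c = 23.5, r_n = 79.52 kN; interior l_c = 72, r_n = 203 kN; R_n = 79.52 + 1·203 = 282.6 kN → 141 kN.
Block shear: A_gv = 870, A_nv = 555, A_nt = 135 mm²; R_n = min(0.6F_uA_nv, 0.6F_yA_gv) + U_bs·F_u·A_nt = 220 kN → 110 kN.
Block shear governs: 110 kN.

110 kN (block shear governs)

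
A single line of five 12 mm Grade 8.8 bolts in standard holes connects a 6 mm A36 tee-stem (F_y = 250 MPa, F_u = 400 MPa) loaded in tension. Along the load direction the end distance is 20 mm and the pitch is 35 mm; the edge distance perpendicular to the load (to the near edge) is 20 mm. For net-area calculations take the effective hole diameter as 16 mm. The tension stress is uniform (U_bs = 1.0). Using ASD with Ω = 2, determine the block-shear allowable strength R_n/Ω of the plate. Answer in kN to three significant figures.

Shear plane L_v = 20 + 4·35 = 160 mm; A_gv = 160 × 6 = 960 mm².
A_nv = (160 − 4.5·16) × 6 = 528 mm².
A_nt = (20 − 0.5·16) × 6 = 72 mm².
0.6 F_u A_nv = 126.7 kN; 0.6 F_y A_gv = 144 kN → shear rupture governs the shear term.
R_n = 126.7 + 1.0 × 400 × 72 / 1000 = 155.5 kN.
Allowable strength R_n/Ω = 155.5 / 2 = 77.8 kN.

77.8 kN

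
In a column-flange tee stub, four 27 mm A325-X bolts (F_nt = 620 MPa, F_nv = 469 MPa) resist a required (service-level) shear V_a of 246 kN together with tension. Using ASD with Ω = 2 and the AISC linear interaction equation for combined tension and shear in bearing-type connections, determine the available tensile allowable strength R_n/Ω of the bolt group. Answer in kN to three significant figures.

A_b = π·27²/4 = 572.6 mm²; f_rv = 246 × 1000 / (4 × 572.6) = 107.4 MPa.
F'_nt = 1.3 F_nt − (Ω F_nt / F_nv) f_rv = 1.3·620 − (2·620/469)·107.4 = 522 MPa, capped at F_nt → F'_nt = 522 MPa.
R_n = F'_nt · A_b · n = 522 × 572.6 × 4 / 1000 = 1196 kN.
Allowable strength R_n/Ω = 1196 / 2 = 598 kN.

598 kN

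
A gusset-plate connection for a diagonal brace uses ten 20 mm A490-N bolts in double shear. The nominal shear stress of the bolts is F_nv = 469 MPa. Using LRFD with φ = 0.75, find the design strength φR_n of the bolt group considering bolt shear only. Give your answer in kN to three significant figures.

2210 kN

A_b = π × 20² / 4 = 314.2 mm².
R_n = F_nv · A_b · n · n_s = 469 × 314.2 × 10 × 2 / 1000 = 2947 kN.
Design strength φR_n = 0.75 × 2947 = 2210 kN.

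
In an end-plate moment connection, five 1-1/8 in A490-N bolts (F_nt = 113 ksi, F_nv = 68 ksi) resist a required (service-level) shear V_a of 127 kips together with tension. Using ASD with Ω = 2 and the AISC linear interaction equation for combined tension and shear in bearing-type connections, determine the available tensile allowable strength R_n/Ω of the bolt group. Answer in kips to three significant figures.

A_b = π·1.125²/4 = 0.994 in²; f_rv = 127 / (5 × 0.994) = 25.55 ksi.
F'_nt = 1.3 F_nt − (Ω F_nt / F_nv) f_rv = 1.3·113 − (2·113/68)·25.55 = 61.97 ksi, capped at F_nt → F'_nt = 61.97 ksi.
R_n = F'_nt · A_b · n = 61.97 × 0.994 × 5 = 308 kips.
Allowable strength R_n/Ω = 308 / 2 = 154 kips.

154 kips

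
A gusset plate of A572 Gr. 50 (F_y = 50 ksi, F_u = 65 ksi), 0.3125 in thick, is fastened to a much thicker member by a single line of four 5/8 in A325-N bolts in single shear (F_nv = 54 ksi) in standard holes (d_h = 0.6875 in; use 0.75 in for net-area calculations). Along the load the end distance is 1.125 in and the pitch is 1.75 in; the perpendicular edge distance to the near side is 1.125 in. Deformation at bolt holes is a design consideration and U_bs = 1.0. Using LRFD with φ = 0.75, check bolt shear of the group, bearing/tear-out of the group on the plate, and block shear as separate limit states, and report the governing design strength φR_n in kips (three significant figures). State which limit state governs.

Bolt shear: A_b = π·0.625²/4 = 0.3068 in²; R_n = 54 × 0.3068 × 4 × 1 = 66.27 kips → 0.75 × 66.27 = 49.7 kips.
Bearing: edge l_c = 0.7812, r_n = 19.04 kips; interior l_c = 1.062, r_n = 25.9 kips; R_n = 19.04 + 3·25.9 = 96.74 kips → 72.6 kips.
Block shear: A_gv = 1.992, A_nv = 1.172, A_nt = 0.2344 in²; R_n = min(0.6F_uA_nv, 0.6F_yA_gv) + U_bs·F_u·A_nt = 60.94 kips → 45.7 kips.
Block shear governs: 45.7 kips.

45.7 kips (block shear governs)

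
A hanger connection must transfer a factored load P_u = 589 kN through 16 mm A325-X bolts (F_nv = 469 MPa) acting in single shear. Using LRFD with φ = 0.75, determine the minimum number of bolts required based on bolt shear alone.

A_b = π·16²/4 = 201.1 mm².
Per-bolt design strength φR_n = 0.75 × 469 × 201.1 × 1 / 1000 = 70.72 kN.
n ≥ 589 / 70.72 = 8.328 → use 9 bolts.

9 bolts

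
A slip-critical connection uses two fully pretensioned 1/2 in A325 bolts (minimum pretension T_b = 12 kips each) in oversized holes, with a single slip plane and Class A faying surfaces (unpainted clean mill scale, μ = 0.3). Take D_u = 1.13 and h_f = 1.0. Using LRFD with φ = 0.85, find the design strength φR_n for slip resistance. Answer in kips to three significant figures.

R_n = μ · D_u · h_f · T_b · n_s · n_b = 0.3 × 1.13 × 1.0 × 12 × 1 × 2 = 8.136 kips.
Design strength φR_n = 0.85 × 8.136 = 6.92 kips.

6.92 kips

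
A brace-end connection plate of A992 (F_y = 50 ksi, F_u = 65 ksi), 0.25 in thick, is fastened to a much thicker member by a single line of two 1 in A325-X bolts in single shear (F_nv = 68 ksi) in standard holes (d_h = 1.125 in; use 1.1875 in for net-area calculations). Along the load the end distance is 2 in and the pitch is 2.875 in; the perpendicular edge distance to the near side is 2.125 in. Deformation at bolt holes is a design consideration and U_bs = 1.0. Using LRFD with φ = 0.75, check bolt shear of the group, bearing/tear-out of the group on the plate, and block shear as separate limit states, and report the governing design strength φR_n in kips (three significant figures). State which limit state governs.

41.3 kips (block shear governs)

Bolt shear: A_b = π·1²/4 = 0.7854 in²; R_n = 68 × 0.7854 × 2 × 1 = 106.8 kips → 0.75 × 106.8 = 80.1 kips.
Bearing: edge l_c = 1.438, r_n = 28.03 kips; interior l_c = 1.75, r_n = 34.12 kips; R_n = 28.03 + 1·34.12 = 62.16 kips → 46.6 kips.
Block shear: A_gv = 1.219, A_nv = 0.7734, A_nt = 0.3828 in²; R_n = min(0.6F_uA_nv, 0.6F_yA_gv) + U_bs·F_u·A_nt = 55.05 kips → 41.3 kips.
Block shear governs: 41.3 kips.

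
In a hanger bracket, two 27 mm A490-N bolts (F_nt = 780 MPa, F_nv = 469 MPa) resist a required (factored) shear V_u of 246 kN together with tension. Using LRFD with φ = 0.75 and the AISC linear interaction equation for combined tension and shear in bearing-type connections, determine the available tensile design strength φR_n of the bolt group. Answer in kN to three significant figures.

A_b = π·27²/4 = 572.6 mm²; f_rv = 246 × 1000 / (2 × 572.6) = 214.8 MPa.
F'_nt = 1.3 F_nt − (F_nt / φF_nv) f_rv = 1.3·780 − (780/(0.75·469))·214.8 = 537.6 MPa, capped at F_nt → F'_nt = 537.6 MPa.
R_n = F'_nt · A_b · n = 537.6 × 572.6 × 2 / 1000 = 615.6 kN.
Design strength φR_n = 0.75 × 615.6 = 462 kN.

462 kN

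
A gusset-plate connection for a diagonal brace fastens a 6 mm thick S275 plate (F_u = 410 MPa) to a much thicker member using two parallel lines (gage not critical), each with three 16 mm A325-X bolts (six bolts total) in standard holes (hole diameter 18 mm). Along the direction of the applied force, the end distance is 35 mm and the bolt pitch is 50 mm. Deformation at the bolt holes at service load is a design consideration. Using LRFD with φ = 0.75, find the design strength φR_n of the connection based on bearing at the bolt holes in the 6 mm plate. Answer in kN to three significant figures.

399 kN

Per bolt r_n = 1.2 l_c t F_u ≤ 2.4 d t F_u; upper limit = 2.4 × 16 × 6 × 410 / 1000 = 94.46 kN.
Edge bolt: l_c = 35 − 18/2 = 26 mm → 1.2 × 26 × 6 × 410 / 1000 = 76.75 → r_n = 76.75 kN.
Interior bolts: l_c = 50 − 18 = 32 mm → 1.2 × 32 × 6 × 410 / 1000 = 94.46 → r_n = 94.46 kN.
R_n = 2 × 76.75 + 4 × 94.46 = 531.4 kN.
Design strength φR_n = 0.75 × 531.4 = 399 kN.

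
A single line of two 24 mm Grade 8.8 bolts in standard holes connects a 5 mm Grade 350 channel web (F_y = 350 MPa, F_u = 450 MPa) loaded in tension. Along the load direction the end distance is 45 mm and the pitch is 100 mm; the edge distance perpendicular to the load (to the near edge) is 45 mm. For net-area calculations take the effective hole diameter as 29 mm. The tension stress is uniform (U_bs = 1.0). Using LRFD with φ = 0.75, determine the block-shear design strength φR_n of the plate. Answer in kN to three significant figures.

Shear plane L_v = 45 + 1·100 = 145 mm; A_gv = 145 × 5 = 725 mm².
A_nv = (145 − 1.5·29) × 5 = 507.5 mm².
A_nt = (45 − 0.5·29) × 5 = 152.5 mm².
0.6 F_u A_nv = 137 kN; 0.6 F_y A_gv = 152.2 kN → shear rupture governs the shear term.
R_n = 137 + 1.0 × 450 × 152.5 / 1000 = 205.7 kN.
Design strength φR_n = 0.75 × 205.7 = 154 kN.

154 kN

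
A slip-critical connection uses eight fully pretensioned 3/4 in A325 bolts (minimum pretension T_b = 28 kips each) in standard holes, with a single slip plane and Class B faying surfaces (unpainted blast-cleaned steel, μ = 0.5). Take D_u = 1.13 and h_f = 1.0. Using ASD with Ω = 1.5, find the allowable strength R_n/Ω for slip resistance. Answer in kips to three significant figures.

R_n = μ · D_u · h_f · T_b · n_s · n_b = 0.5 × 1.13 × 1.0 × 28 × 1 × 8 = 126.6 kips.
Allowable strength R_n/Ω = 126.6 / 1.5 = 84.4 kips.

84.4 kips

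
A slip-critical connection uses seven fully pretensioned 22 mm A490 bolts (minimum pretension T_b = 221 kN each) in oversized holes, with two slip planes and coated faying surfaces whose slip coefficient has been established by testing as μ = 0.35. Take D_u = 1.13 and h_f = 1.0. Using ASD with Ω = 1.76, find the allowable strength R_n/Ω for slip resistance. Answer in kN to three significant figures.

695 kN

R_n = μ · D_u · h_f · T_b · n_s · n_b = 0.35 × 1.13 × 1.0 × 221 × 2 × 7 = 1224 kN.
Allowable strength R_n/Ω = 1224 / 1.76 = 695 kN.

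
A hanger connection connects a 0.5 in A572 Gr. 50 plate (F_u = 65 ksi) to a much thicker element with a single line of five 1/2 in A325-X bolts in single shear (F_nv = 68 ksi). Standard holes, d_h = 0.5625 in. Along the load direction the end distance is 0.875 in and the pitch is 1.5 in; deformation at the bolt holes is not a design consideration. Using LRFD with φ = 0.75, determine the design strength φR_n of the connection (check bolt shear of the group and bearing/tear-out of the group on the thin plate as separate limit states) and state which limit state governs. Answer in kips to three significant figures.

Bolt shear: A_b = π·0.5²/4 = 0.1963 in²; R_n = 68 × 0.1963 × 5 × 1 = 66.76 kips → 0.75 × 66.76 = 50.1 kips.
Bearing (1.5 l_c t F_u ≤ 3.0 d t F_u): upper limit = 3.0·0.5·0.5·65 = 48.75 kips.
  Edge l_c = 0.875 − 0.5625/2 = 0.5938 → r_n = 28.95 kips; interior l_c = 1.5 − 0.5625 = 0.9375 → r_n = 45.7 kips.
  R_n,bearing = 1·28.95 + 4·45.7 = 211.8 kips → 0.75 × 211.8 = 159 kips.
Bolt shear governs: 50.1 kips.

50.1 kips (bolt shear governs)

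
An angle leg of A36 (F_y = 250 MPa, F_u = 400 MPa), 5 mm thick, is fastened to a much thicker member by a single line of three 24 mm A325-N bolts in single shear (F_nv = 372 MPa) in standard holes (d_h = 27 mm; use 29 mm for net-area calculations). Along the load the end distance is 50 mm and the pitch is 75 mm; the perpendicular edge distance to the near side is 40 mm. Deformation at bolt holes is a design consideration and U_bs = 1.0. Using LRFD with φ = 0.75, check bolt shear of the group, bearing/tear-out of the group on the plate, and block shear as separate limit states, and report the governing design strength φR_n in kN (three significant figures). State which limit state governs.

Bolt shear: A_b = π·24²/4 = 452.4 mm²; R_n = 372 × 452.4 × 3 × 1 / 1000 = 504.9 kN → 0.75 × 504.9 = 379 kN.
Bearing: edge l_c = 36.5, r_n = 87.6 kN; interior l_c = 48, r_n = 115.2 kN; R_n = 87.6 + 2·115.2 = 318 kN → 238 kN.
Block shear: A_gv = 1000, A_nv = 637.5, A_nt = 127.5 mm²; R_n = min(0.6F_uA_nv, 0.6F_yA_gv) + U_bs·F_u·A_nt = 201 kN → 151 kN.
Block shear governs: 151 kN.

151 kN (block shear governs)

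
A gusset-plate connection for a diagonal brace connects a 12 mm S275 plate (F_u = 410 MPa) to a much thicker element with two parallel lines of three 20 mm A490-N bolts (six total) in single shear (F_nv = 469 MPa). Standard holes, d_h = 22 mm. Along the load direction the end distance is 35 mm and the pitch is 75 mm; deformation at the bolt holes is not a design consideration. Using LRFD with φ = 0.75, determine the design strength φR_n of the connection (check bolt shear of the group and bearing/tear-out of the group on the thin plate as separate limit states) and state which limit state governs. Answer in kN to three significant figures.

663 kN (bolt shear governs)

Bolt shear: A_b = π·20²/4 = 314.2 mm²; R_n = 469 × 314.2 × 6 × 1 / 1000 = 884 kN → 0.75 × 884 = 663 kN.
Bearing (1.5 l_c t F_u ≤ 3.0 d t F_u): upper limit = 3.0·20·12·410 / 1000 = 295.2 kN.
  Edge l_c = 35 − 22/2 = 24 → r_n = 177.1 kN; interior l_c = 75 − 22 = 53 → r_n = 295.2 kN.
  R_n,bearing = 2·177.1 + 4·295.2 = 1535 kN → 0.75 × 1535 = 1150 kN.
Bolt shear governs: 663 kN.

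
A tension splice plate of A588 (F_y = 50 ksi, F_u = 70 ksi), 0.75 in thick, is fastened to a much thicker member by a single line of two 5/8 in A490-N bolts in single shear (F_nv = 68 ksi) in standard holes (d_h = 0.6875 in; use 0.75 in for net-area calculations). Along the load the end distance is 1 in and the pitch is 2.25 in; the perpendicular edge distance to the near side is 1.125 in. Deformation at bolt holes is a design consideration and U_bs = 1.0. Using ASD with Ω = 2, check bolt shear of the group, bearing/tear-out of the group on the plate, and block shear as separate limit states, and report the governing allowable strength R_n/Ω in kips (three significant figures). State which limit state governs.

Bolt shear: A_b = π·0.625²/4 = 0.3068 in²; R_n = 68 × 0.3068 × 2 × 1 = 41.72 kips → 41.72 / 2 = 20.9 kips.
Bearing: edge l_c = 0.6562, r_n = 41.34 kips; interior l_c = 1.562, r_n = 78.75 kips; R_n = 41.34 + 1·78.75 = 120.1 kips → 60 kips.
Block shear: A_gv = 2.438, A_nv = 1.594, A_nt = 0.5625 in²; R_n = min(0.6F_uA_nv, 0.6F_yA_gv) + U_bs·F_u·A_nt = 106.3 kips → 53.2 kips.
Bolt shear governs: 20.9 kips.

20.9 kips (bolt shear governs)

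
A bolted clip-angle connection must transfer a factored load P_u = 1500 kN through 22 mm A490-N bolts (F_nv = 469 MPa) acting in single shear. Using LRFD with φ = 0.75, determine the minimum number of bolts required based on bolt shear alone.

A_b = π·22²/4 = 380.1 mm².
Per-bolt design strength φR_n = 0.75 × 469 × 380.1 × 1 / 1000 = 133.7 kN.
n ≥ 1500 / 133.7 = 11.22 → use 12 bolts.

12 bolts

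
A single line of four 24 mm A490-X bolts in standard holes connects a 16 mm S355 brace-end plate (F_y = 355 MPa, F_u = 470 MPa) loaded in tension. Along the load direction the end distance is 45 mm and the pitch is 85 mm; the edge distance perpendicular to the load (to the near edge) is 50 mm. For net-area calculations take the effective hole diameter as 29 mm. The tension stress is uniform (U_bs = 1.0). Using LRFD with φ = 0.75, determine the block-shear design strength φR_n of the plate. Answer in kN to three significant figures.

872 kN

Shear plane L_v = 45 + 3·85 = 300 mm; A_gv = 300 × 16 = 4800 mm².
A_nv = (300 − 3.5·29) × 16 = 3176 mm².
A_nt = (50 − 0.5·29) × 16 = 568 mm².
0.6 F_u A_nv = 895.6 kN; 0.6 F_y A_gv = 1022 kN → shear rupture governs the shear term.
R_n = 895.6 + 1.0 × 470 × 568 / 1000 = 1163 kN.
Design strength φR_n = 0.75 × 1163 = 872 kN.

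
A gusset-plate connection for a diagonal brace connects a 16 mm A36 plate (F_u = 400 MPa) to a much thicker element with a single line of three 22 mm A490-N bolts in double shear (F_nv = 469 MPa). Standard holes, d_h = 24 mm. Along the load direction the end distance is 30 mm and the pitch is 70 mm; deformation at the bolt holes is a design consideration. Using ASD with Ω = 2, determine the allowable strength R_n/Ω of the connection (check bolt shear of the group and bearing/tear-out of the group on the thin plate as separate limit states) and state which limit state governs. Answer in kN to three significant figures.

407 kN (bearing governs)

Bolt shear: A_b = π·22²/4 = 380.1 mm²; R_n = 469 × 380.1 × 3 × 2 / 1000 = 1070 kN → 1070 / 2 = 535 kN.
Bearing (1.2 l_c t F_u ≤ 2.4 d t F_u): upper limit = 2.4·22·16·400 / 1000 = 337.9 kN.
  Edge l_c = 30 − 24/2 = 18 → r_n = 138.2 kN; interior l_c = 70 − 24 = 46 → r_n = 337.9 kN.
  R_n,bearing = 1·138.2 + 2·337.9 = 814.1 kN → 814.1 / 2 = 407 kN.
Bearing governs: 407 kN.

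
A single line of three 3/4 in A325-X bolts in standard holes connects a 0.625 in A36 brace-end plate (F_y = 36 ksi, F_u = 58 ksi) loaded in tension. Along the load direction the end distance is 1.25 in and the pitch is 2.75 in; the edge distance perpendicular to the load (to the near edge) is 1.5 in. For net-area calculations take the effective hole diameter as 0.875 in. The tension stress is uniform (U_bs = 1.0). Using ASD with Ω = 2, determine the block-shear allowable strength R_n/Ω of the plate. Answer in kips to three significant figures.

Shear plane L_v = 1.25 + 2·2.75 = 6.75 in; A_gv = 6.75 × 0.625 = 4.219 in².
A_nv = (6.75 − 2.5·0.875) × 0.625 = 2.852 in².
A_nt = (1.5 − 0.5·0.875) × 0.625 = 0.6641 in².
0.6 F_u A_nv = 99.23 kips; 0.6 F_y A_gv = 91.12 kips → shear yielding governs the shear term.
R_n = 91.12 + 1.0 × 58 × 0.6641 = 129.6 kips.
Allowable strength R_n/Ω = 129.6 / 2 = 64.8 kips.

64.8 kips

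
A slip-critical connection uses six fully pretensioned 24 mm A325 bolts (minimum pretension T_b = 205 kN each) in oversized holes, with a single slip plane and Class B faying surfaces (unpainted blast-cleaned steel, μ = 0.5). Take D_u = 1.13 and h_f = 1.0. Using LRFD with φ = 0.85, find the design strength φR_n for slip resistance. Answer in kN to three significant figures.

R_n = μ · D_u · h_f · T_b · n_s · n_b = 0.5 × 1.13 × 1.0 × 205 × 1 × 6 = 694.9 kN.
Design strength φR_n = 0.85 × 694.9 = 591 kN.

591 kN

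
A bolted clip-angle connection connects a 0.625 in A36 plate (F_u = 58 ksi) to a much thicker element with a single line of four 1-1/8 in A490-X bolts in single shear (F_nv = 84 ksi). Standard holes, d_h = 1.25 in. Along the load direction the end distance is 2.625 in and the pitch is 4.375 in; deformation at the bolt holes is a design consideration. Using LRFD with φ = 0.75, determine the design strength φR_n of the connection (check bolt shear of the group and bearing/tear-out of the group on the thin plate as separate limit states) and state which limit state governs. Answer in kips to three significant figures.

Bolt shear: A_b = π·1.125²/4 = 0.994 in²; R_n = 84 × 0.994 × 4 × 1 = 334 kips → 0.75 × 334 = 250 kips.
Bearing (1.2 l_c t F_u ≤ 2.4 d t F_u): upper limit = 2.4·1.125·0.625·58 = 97.87 kips.
  Edge l_c = 2.625 − 1.25/2 = 2 → r_n = 87 kips; interior l_c = 4.375 − 1.25 = 3.125 → r_n = 97.87 kips.
  R_n,bearing = 1·87 + 3·97.87 = 380.6 kips → 0.75 × 380.6 = 285 kips.
Bolt shear governs: 250 kips.

250 kips (bolt shear governs)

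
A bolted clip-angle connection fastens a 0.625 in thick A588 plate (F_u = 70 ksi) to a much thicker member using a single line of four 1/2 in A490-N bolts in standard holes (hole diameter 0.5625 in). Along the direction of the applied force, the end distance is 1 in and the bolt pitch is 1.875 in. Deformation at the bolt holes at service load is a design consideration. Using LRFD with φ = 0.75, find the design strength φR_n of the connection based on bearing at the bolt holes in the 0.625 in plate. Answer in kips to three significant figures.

146 kips

Per bolt r_n = 1.2 l_c t F_u ≤ 2.4 d t F_u; upper limit = 2.4 × 0.5 × 0.625 × 70 = 52.5 kips.
Edge bolt: l_c = 1 − 0.5625/2 = 0.7188 in → 1.2 × 0.7188 × 0.625 × 70 = 37.73 → r_n = 37.73 kips.
Interior bolts: l_c = 1.875 − 0.5625 = 1.312 in → 1.2 × 1.312 × 0.625 × 70 = 68.91 → r_n = 52.5 kips.
R_n = 1 × 37.73 + 3 × 52.5 = 195.2 kips.
Design strength φR_n = 0.75 × 195.2 = 146 kips.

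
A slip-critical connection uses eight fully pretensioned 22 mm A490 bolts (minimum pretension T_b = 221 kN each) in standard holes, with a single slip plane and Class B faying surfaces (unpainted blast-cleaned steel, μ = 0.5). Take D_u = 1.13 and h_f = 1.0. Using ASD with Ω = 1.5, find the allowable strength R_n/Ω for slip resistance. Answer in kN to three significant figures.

R_n = μ · D_u · h_f · T_b · n_s · n_b = 0.5 × 1.13 × 1.0 × 221 × 1 × 8 = 998.9 kN.
Allowable strength R_n/Ω = 998.9 / 1.5 = 666 kN.

666 kN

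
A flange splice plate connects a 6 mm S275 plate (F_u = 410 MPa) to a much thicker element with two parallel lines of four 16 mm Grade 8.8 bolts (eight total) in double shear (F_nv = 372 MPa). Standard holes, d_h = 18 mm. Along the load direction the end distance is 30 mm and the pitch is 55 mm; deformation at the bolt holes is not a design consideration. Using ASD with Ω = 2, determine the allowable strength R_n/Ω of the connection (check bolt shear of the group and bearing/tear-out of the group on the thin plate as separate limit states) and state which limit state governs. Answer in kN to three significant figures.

Bolt shear: A_b = π·16²/4 = 201.1 mm²; R_n = 372 × 201.1 × 8 × 2 / 1000 = 1197 kN → 1197 / 2 = 598 kN.
Bearing (1.5 l_c t F_u ≤ 3.0 d t F_u): upper limit = 3.0·16·6·410 / 1000 = 118.1 kN.
  Edge l_c = 30 − 18/2 = 21 → r_n = 77.49 kN; interior l_c = 55 − 18 = 37 → r_n = 118.1 kN.
  R_n,bearing = 2·77.49 + 6·118.1 = 863.5 kN → 863.5 / 2 = 432 kN.
Bearing governs: 432 kN.

432 kN (bearing governs)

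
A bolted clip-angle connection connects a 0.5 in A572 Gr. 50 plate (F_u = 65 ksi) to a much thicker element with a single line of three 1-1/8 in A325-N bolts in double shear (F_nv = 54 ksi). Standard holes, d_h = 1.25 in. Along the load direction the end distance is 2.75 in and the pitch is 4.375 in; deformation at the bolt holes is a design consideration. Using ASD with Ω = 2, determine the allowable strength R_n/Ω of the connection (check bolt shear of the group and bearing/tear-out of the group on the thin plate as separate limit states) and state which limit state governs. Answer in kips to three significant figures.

129 kips (bearing governs)

Bolt shear: A_b = π·1.125²/4 = 0.994 in²; R_n = 54 × 0.994 × 3 × 2 = 322.1 kips → 322.1 / 2 = 161 kips.
Bearing (1.2 l_c t F_u ≤ 2.4 d t F_u): upper limit = 2.4·1.125·0.5·65 = 87.75 kips.
  Edge l_c = 2.75 − 1.25/2 = 2.125 → r_n = 82.88 kips; interior l_c = 4.375 − 1.25 = 3.125 → r_n = 87.75 kips.
  R_n,bearing = 1·82.88 + 2·87.75 = 258.4 kips → 258.4 / 2 = 129 kips.
Bearing governs: 129 kips.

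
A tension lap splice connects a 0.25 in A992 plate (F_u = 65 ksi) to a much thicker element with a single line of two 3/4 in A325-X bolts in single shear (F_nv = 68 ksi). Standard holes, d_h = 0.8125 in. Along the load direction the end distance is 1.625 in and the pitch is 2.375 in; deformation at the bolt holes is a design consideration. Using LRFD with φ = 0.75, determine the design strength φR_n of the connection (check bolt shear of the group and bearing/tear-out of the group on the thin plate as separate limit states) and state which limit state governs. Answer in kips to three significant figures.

Bolt shear: A_b = π·0.75²/4 = 0.4418 in²; R_n = 68 × 0.4418 × 2 × 1 = 60.08 kips → 0.75 × 60.08 = 45.1 kips.
Bearing (1.2 l_c t F_u ≤ 2.4 d t F_u): upper limit = 2.4·0.75·0.25·65 = 29.25 kips.
  Edge l_c = 1.625 − 0.8125/2 = 1.219 → r_n = 23.77 kips; interior l_c = 2.375 − 0.8125 = 1.562 → r_n = 29.25 kips.
  R_n,bearing = 1·23.77 + 1·29.25 = 53.02 kips → 0.75 × 53.02 = 39.8 kips.
Bearing governs: 39.8 kips.

39.8 kips (bearing governs)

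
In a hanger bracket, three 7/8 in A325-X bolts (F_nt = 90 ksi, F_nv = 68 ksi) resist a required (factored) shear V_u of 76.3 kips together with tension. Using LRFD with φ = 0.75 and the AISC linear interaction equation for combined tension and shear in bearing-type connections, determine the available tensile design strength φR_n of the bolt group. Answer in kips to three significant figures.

A_b = π·0.875²/4 = 0.6013 in²; f_rv = 76.3 / (3 × 0.6013) = 42.3 ksi.
F'_nt = 1.3 F_nt − (F_nt / φF_nv) f_rv = 1.3·90 − (90/(0.75·68))·42.3 = 42.36 ksi, capped at F_nt → F'_nt = 42.36 ksi.
R_n = F'_nt · A_b · n = 42.36 × 0.6013 × 3 = 76.42 kips.
Design strength φR_n = 0.75 × 76.42 = 57.3 kips.

57.3 kips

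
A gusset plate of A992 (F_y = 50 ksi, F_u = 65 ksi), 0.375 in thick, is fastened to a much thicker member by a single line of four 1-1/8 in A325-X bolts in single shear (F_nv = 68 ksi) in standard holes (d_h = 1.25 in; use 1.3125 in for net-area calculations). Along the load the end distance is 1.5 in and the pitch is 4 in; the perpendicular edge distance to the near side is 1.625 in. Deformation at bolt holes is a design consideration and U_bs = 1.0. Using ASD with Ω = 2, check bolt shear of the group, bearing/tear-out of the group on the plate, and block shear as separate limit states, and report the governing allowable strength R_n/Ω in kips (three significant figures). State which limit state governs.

Bolt shear: A_b = π·1.125²/4 = 0.994 in²; R_n = 68 × 0.994 × 4 × 1 = 270.4 kips → 270.4 / 2 = 135 kips.
Bearing: edge l_c = 0.875, r_n = 25.59 kips; interior l_c = 2.75, r_n = 65.81 kips; R_n = 25.59 + 3·65.81 = 223 kips → 112 kips.
Block shear: A_gv = 5.062, A_nv = 3.34, A_nt = 0.3633 in²; R_n = min(0.6F_uA_nv, 0.6F_yA_gv) + U_bs·F_u·A_nt = 153.9 kips → 76.9 kips.
Block shear governs: 76.9 kips.

76.9 kips (block shear governs)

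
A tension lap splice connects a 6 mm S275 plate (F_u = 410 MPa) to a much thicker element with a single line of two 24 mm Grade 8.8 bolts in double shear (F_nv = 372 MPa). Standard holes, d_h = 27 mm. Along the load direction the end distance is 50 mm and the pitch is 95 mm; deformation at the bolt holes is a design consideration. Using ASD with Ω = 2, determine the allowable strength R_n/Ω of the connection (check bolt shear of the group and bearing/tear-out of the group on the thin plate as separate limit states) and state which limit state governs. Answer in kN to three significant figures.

125 kN (bearing governs)

Bolt shear: A_b = π·24²/4 = 452.4 mm²; R_n = 372 × 452.4 × 2 × 2 / 1000 = 673.2 kN → 673.2 / 2 = 337 kN.
Bearing (1.2 l_c t F_u ≤ 2.4 d t F_u): upper limit = 2.4·24·6·410 / 1000 = 141.7 kN.
  Edge l_c = 50 − 27/2 = 36.5 → r_n = 107.7 kN; interior l_c = 95 − 27 = 68 → r_n = 141.7 kN.
  R_n,bearing = 1·107.7 + 1·141.7 = 249.4 kN → 249.4 / 2 = 125 kN.
Bearing governs: 125 kN.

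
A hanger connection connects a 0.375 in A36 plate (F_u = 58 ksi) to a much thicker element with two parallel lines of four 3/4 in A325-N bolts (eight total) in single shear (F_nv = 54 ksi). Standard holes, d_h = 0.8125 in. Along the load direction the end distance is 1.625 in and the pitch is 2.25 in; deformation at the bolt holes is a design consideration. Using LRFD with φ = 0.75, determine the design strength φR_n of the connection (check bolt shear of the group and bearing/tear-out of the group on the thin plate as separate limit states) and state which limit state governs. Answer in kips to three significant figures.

143 kips (bolt shear governs)

Bolt shear: A_b = π·0.75²/4 = 0.4418 in²; R_n = 54 × 0.4418 × 8 × 1 = 190.9 kips → 0.75 × 190.9 = 143 kips.
Bearing (1.2 l_c t F_u ≤ 2.4 d t F_u): upper limit = 2.4·0.75·0.375·58 = 39.15 kips.
  Edge l_c = 1.625 − 0.8125/2 = 1.219 → r_n = 31.81 kips; interior l_c = 2.25 − 0.8125 = 1.438 → r_n = 37.52 kips.
  R_n,bearing = 2·31.81 + 6·37.52 = 288.7 kips → 0.75 × 288.7 = 217 kips.
Bolt shear governs: 143 kips.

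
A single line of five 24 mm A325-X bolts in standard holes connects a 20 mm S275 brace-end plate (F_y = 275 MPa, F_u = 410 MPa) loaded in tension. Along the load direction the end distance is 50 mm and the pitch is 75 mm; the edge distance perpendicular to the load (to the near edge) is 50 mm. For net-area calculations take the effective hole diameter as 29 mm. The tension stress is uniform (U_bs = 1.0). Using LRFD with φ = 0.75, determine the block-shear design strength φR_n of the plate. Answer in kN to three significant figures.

Shear plane L_v = 50 + 4·75 = 350 mm; A_gv = 350 × 20 = 7000 mm².
A_nv = (350 − 4.5·29) × 20 = 4390 mm².
A_nt = (50 − 0.5·29) × 20 = 710 mm².
0.6 F_u A_nv = 1080 kN; 0.6 F_y A_gv = 1155 kN → shear rupture governs the shear term.
R_n = 1080 + 1.0 × 410 × 710 / 1000 = 1371 kN.
Design strength φR_n = 0.75 × 1371 = 1030 kN.

1030 kN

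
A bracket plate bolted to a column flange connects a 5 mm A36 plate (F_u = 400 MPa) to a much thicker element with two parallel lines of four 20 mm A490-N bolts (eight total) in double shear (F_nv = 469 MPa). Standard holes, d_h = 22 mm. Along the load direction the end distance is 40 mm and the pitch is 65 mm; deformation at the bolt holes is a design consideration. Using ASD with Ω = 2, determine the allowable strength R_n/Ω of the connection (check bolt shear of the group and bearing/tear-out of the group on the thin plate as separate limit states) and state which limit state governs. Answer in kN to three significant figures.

358 kN (bearing governs)

Bolt shear: A_b = π·20²/4 = 314.2 mm²; R_n = 469 × 314.2 × 8 × 2 / 1000 = 2357 kN → 2357 / 2 = 1180 kN.
Bearing (1.2 l_c t F_u ≤ 2.4 d t F_u): upper limit = 2.4·20·5·400 / 1000 = 96 kN.
  Edge l_c = 40 − 22/2 = 29 → r_n = 69.6 kN; interior l_c = 65 − 22 = 43 → r_n = 96 kN.
  R_n,bearing = 2·69.6 + 6·96 = 715.2 kN → 715.2 / 2 = 358 kN.
Bearing governs: 358 kN.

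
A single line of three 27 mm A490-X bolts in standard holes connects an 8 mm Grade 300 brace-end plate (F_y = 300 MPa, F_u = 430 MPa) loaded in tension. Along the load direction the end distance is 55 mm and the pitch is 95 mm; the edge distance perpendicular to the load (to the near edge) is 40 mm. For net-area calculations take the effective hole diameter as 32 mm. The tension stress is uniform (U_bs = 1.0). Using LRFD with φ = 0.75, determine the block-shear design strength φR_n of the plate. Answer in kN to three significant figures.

Shear plane L_v = 55 + 2·95 = 245 mm; A_gv = 245 × 8 = 1960 mm².
A_nv = (245 − 2.5·32) × 8 = 1320 mm².
A_nt = (40 − 0.5·32) × 8 = 192 mm².
0.6 F_u A_nv = 340.6 kN; 0.6 F_y A_gv = 352.8 kN → shear rupture governs the shear term.
R_n = 340.6 + 1.0 × 430 × 192 / 1000 = 423.1 kN.
Design strength φR_n = 0.75 × 423.1 = 317 kN.

317 kN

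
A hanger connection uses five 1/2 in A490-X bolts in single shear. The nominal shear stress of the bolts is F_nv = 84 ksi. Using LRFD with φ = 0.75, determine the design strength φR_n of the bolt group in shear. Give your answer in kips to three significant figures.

61.9 kips

A_b = π × 0.5² / 4 = 0.1963 in².
R_n = F_nv · A_b · n · n_s = 84 × 0.1963 × 5 × 1 = 82.47 kips.
Design strength φR_n = 0.75 × 82.47 = 61.9 kips.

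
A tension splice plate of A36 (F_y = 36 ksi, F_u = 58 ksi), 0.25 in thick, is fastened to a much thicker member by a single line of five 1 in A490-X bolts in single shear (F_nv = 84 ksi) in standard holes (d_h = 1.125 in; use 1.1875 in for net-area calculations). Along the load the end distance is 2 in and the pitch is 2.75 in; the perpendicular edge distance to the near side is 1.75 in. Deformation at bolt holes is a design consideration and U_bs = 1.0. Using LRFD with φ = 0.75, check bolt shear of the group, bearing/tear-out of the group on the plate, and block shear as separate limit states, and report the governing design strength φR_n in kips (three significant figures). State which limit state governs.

62.5 kips (block shear governs)

Bolt shear: A_b = π·1²/4 = 0.7854 in²; R_n = 84 × 0.7854 × 5 × 1 = 329.9 kips → 0.75 × 329.9 = 247 kips.
Bearing: edge l_c = 1.438, r_n = 25.01 kips; interior l_c = 1.625, r_n = 28.27 kips; R_n = 25.01 + 4·28.27 = 138.1 kips → 104 kips.
Block shear: A_gv = 3.25, A_nv = 1.914, A_nt = 0.2891 in²; R_n = min(0.6F_uA_nv, 0.6F_yA_gv) + U_bs·F_u·A_nt = 83.38 kips → 62.5 kips.
Block shear governs: 62.5 kips.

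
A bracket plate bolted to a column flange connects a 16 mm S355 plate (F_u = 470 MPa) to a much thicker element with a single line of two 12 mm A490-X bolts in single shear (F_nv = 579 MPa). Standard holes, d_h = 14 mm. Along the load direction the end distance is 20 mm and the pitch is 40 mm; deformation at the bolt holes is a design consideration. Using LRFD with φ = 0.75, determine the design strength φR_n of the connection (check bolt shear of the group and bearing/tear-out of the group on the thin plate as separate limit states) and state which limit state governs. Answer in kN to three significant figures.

Bolt shear: A_b = π·12²/4 = 113.1 mm²; R_n = 579 × 113.1 × 2 × 1 / 1000 = 131 kN → 0.75 × 131 = 98.2 kN.
Bearing (1.2 l_c t F_u ≤ 2.4 d t F_u): upper limit = 2.4·12·16·470 / 1000 = 216.6 kN.
  Edge l_c = 20 − 14/2 = 13 → r_n = 117.3 kN; interior l_c = 40 − 14 = 26 → r_n = 216.6 kN.
  R_n,bearing = 1·117.3 + 1·216.6 = 333.9 kN → 0.75 × 333.9 = 250 kN.
Bolt shear governs: 98.2 kN.

98.2 kN (bolt shear governs)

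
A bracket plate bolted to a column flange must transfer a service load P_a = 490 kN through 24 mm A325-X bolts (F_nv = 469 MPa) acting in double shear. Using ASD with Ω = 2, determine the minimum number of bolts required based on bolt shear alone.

A_b = π·24²/4 = 452.4 mm².
Per-bolt allowable strength R_n/Ω = 469 × 452.4 × 2 / 1000 / 2 = 212.2 kN.
n ≥ 490 / 212.2 = 2.309 → use 3 bolts.

3 bolts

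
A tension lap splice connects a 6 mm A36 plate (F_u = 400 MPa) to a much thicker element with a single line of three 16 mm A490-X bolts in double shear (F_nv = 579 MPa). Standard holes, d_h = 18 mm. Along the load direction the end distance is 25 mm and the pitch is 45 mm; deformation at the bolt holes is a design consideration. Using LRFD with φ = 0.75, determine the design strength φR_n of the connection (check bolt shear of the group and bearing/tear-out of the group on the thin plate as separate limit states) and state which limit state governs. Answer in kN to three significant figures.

151 kN (bearing governs)

Bolt shear: A_b = π·16²/4 = 201.1 mm²; R_n = 579 × 201.1 × 3 × 2 / 1000 = 698.5 kN → 0.75 × 698.5 = 524 kN.
Bearing (1.2 l_c t F_u ≤ 2.4 d t F_u): upper limit = 2.4·16·6·400 / 1000 = 92.16 kN.
  Edge l_c = 25 − 18/2 = 16 → r_n = 46.08 kN; interior l_c = 45 − 18 = 27 → r_n = 77.76 kN.
  R_n,bearing = 1·46.08 + 2·77.76 = 201.6 kN → 0.75 × 201.6 = 151 kN.
Bearing governs: 151 kN.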